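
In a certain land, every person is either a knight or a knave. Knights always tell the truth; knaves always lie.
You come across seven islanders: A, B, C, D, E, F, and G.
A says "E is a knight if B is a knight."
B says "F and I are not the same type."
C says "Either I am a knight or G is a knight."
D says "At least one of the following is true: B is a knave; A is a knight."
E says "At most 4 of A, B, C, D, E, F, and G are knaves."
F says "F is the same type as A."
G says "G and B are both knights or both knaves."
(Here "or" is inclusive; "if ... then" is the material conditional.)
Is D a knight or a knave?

Consistent assignments: {A=knight, B=knight, C=knight, D=knight, E=knight, F=knave, G=knight}; {A=knight, B=knight, C=knight, D=knight, E=knight, F=knave, G=knave}; {A=knight, B=knight, C=knave, D=knight, E=knight, F=knave, G=knave}
In every consistent assignment, D is a knight.

D is a knight.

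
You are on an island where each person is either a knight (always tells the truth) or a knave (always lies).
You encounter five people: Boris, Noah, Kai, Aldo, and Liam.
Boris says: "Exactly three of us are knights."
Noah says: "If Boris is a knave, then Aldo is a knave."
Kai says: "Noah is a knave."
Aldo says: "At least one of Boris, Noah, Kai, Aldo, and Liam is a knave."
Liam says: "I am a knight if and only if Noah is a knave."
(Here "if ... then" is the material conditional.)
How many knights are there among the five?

2

The unique consistent assignment is Boris=knave, Noah=knave, Kai=knight, Aldo=knight, Liam=knave.
That has 2 knights.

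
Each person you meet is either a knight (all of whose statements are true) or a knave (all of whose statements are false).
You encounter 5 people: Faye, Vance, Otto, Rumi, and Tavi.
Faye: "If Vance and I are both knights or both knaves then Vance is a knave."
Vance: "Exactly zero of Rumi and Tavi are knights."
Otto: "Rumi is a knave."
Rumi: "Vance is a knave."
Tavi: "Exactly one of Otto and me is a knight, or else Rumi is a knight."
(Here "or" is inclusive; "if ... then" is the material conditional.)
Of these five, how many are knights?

3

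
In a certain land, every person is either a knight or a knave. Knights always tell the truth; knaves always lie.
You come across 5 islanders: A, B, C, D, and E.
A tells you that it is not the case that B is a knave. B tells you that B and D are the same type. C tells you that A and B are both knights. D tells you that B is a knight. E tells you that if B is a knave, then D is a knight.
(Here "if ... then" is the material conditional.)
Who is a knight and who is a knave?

Knights: A, B, C, D, and E. Knaves: none.

A (knight): "it is not the case that B is a knave" — true. ✓
B is a knight; "B and D are the same type" is true, as required.
C (knight): "A and B are both knights" — true. ✓
Since D is a knight, "B is a knight" needs to be true, which holds.
E is a knight; "if B is a knave, then D is a knight" is true, as required.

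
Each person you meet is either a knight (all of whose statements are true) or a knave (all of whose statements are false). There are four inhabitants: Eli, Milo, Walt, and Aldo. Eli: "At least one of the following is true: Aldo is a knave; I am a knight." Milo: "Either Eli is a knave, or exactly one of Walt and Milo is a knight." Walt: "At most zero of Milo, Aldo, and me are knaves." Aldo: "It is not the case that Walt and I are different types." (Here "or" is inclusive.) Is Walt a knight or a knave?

Walt is a knight.

Consistent assignments: {Eli=knave, Milo=knight, Walt=knight, Aldo=knight}
In every consistent assignment, Walt is a knight.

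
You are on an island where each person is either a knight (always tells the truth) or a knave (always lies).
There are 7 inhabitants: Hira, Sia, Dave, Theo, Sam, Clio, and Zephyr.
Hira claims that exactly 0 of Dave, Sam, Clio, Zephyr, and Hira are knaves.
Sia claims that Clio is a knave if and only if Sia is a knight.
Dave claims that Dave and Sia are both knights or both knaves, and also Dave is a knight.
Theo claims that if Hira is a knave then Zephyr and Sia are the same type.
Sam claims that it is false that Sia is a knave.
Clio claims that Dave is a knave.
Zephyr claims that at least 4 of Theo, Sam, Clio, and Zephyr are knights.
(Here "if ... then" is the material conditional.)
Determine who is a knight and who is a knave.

As a knave, Hira's statement "exactly 0 of Dave, Sam, Clio, Zephyr, and Hira are knaves" should be false; it is.
Sia is a knight, so "Clio is a knave if and only if Sia is a knight" must be True — and it is.
Dave (knight): "Dave and Sia are both knights or both knaves, and also Dave is a knight" — True. ✓
Theo is a knave; "if Hira is a knave then Zephyr and Sia are the same type" is false, as required.
Sam (knight): "it is false that Sia is a knave" — True. ✓
Clio is a knave, and the claim "Dave is a knave" is indeed false.
Zephyr (knave): "at least 4 of Theo, Sam, Clio, and Zephyr are knights" — false. ✓

Hira is a knave, Sia is a knight, Dave is a knight, Theo is a knave, Sam is a knight, Clio is a knave, and Zephyr is a knave.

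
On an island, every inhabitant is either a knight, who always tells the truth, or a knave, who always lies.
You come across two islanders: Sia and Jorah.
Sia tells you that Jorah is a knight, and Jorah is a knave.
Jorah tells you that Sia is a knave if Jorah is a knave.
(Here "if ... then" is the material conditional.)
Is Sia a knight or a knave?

Sia is a knave.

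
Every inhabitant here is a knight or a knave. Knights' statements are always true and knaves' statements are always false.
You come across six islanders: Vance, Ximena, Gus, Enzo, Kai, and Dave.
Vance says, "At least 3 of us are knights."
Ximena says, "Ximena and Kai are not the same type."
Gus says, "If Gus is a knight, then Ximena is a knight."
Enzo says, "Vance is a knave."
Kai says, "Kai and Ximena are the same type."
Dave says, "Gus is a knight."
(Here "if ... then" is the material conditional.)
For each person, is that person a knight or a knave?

Vance is a knight, Ximena is a knight, Gus is a knight, Enzo is a knave, Kai is a knave, and Dave is a knight.

As a knight, Vance's statement "at least 3 of us are knights" should be true; it is.
As a knight, Ximena's statement "Ximena and Kai are not the same type" should be true; it is.
As a knight, Gus's statement "if Gus is a knight, then Ximena is a knight" should be true; it is.
As a knave, Enzo's statement "Vance is a knave" should be false; it is.
As a knave, Kai's statement "Kai and Ximena are the same type" should be false; it is.
Since Dave is a knight, "Gus is a knight" needs to be true, which holds.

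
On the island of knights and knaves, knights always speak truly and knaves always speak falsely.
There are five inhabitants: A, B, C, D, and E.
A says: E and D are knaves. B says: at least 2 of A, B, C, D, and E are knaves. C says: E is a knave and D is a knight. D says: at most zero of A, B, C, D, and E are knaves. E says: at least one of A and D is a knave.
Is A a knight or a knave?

Consistent assignments: {A=knave, B=knight, C=knave, D=knave, E=knight}
In every consistent assignment, A is a knave.

A is a knave.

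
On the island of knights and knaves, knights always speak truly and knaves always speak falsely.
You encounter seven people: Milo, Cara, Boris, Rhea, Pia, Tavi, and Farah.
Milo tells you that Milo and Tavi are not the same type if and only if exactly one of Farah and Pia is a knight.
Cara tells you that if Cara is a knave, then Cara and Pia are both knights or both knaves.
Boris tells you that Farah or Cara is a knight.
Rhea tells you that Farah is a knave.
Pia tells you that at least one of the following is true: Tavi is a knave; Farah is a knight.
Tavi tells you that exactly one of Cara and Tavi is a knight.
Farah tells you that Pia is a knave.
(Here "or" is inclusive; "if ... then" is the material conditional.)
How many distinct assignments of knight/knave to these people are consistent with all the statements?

2

Consistent assignments:
  Milo=knight, Cara=knave, Boris=knave, Rhea=knight, Pia=knight, Tavi=knave, Farah=knave
  Milo=knave, Cara=knave, Boris=knave, Rhea=knight, Pia=knight, Tavi=knave, Farah=knave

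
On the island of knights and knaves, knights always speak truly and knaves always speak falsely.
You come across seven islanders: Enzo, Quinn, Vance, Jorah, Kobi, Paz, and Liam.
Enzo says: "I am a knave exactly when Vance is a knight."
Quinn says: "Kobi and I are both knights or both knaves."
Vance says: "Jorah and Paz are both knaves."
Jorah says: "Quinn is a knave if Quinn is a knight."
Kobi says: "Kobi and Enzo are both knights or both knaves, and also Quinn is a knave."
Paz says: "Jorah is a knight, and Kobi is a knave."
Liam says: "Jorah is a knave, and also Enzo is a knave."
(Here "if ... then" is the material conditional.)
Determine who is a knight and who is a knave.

As a knight, Enzo's statement "I am a knave exactly when Vance is a knight" should be true; it is.
Quinn is a knave, and the claim "Kobi and I are both knights or both knaves" is indeed false.
Vance is a knave, and the claim "Jorah and Paz are both knaves" is indeed false.
Jorah is a knight, and the claim "Quinn is a knave if Quinn is a knight" is indeed true.
As a knight, Kobi's statement "Kobi and Enzo are both knights or both knaves, and also Quinn is a knave" should be true; it is.
Paz (knave): "Jorah is a knight, and Kobi is a knave" — false. ✓
As a knave, Liam's statement "Jorah is a knave, and also Enzo is a knave" should be false; it is.

Enzo is a knight, Quinn is a knave, Vance is a knave, Jorah is a knight, Kobi is a knight, Paz is a knave, and Liam is a knave.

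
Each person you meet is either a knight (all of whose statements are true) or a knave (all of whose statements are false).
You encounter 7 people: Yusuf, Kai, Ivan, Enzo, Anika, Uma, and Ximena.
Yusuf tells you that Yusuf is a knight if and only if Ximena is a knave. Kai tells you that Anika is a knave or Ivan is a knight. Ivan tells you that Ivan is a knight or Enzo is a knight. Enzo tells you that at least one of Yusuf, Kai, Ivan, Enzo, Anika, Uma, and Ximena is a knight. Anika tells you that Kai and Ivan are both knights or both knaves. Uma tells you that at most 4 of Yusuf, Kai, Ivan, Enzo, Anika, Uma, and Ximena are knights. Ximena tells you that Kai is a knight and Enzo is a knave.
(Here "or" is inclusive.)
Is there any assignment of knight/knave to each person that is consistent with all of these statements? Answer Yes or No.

Yes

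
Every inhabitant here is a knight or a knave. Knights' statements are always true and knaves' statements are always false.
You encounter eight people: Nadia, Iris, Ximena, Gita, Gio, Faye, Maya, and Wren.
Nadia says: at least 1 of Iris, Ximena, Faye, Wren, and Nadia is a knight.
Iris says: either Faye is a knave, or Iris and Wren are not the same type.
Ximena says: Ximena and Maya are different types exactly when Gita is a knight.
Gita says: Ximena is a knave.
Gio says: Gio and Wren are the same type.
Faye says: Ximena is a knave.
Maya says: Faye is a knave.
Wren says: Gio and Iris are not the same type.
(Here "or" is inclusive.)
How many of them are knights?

5

The unique consistent assignment is Nadia=knight, Iris=knight, Ximena=knight, Gita=knave, Gio=knave, Faye=knave, Maya=knight, Wren=knight.
That has 5 knights.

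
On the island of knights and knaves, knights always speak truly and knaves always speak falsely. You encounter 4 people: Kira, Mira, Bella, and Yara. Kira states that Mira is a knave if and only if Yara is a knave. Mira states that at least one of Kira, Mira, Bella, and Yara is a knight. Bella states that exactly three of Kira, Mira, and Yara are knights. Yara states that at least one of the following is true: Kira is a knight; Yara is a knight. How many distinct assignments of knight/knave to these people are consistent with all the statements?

2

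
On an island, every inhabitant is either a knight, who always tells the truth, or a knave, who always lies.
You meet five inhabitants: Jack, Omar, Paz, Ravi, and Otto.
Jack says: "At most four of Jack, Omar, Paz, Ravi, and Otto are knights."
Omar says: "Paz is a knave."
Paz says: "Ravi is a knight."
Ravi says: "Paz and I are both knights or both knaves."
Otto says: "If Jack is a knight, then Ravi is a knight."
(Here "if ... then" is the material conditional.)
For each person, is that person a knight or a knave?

Jack is a knight; "at most four of Jack, Omar, Paz, Ravi, and Otto are knights" is true, as required.
Omar is a knave, so "Paz is a knave" must be False — and it is.
Since Paz is a knight, "Ravi is a knight" needs to be true, which holds.
As a knight, Ravi's statement "Paz and I are both knights or both knaves" should be true; it is.
Since Otto is a knight, "if Jack is a knight, then Ravi is a knight" needs to be true, which holds.

Knights: Jack, Paz, Ravi, and Otto. Knaves: Omar.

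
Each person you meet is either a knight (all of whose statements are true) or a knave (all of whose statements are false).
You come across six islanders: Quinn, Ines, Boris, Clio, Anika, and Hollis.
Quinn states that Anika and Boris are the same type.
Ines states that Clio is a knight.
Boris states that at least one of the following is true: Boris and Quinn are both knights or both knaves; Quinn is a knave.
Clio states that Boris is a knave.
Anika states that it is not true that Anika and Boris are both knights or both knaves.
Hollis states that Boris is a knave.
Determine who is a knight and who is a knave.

Quinn is a knight, Ines is a knight, Boris is a knave, Clio is a knight, Anika is a knave, and Hollis is a knight.

Quinn is a knight; "Anika and Boris are the same type" is true, as required.
Ines is a knight, and the claim "Clio is a knight" is indeed true.
As a knave, Boris's statement "at least one of the following is true: Boris and Quinn are both knights or both knaves; Quinn is a knave" should be False; it is.
As a knight, Clio's statement "Boris is a knave" should be true; it is.
Anika is a knave, and the claim "it is not true that Anika and Boris are both knights or both knaves" is indeed False.
Since Hollis is a knight, "Boris is a knave" needs to be true, which holds.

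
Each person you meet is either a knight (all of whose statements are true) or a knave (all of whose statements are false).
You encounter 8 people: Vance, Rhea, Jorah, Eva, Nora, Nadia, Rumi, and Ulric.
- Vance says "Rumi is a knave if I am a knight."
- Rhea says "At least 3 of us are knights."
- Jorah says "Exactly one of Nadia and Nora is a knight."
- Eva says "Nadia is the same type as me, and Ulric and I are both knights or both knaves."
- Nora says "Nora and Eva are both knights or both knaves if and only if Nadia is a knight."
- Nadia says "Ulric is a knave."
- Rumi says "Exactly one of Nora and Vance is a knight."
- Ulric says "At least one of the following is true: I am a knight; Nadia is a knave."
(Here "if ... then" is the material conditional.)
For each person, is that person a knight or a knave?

Knights: Vance, Rhea, Jorah, Nora, and Ulric. Knaves: Eva, Nadia, and Rumi.

Vance is a knight, and the claim "Rumi is a knave if I am a knight" is indeed True.
Rhea (knight): "at least 3 of us are knights" — True. ✓
As a knight, Jorah's statement "exactly one of Nadia and Nora is a knight" should be True; it is.
As a knave, Eva's statement "Nadia is the same type as me, and Ulric and I are both knights or both knaves" should be false; it is.
Nora (knight): "Nora and Eva are both knights or both knaves if and only if Nadia is a knight" — True. ✓
Nadia is a knave; "Ulric is a knave" is false, as required.
Since Rumi is a knave, "exactly one of Nora and Vance is a knight" needs to be false, which holds.
Ulric (knight): "at least one of the following is true: I am a knight; Nadia is a knave" — True. ✓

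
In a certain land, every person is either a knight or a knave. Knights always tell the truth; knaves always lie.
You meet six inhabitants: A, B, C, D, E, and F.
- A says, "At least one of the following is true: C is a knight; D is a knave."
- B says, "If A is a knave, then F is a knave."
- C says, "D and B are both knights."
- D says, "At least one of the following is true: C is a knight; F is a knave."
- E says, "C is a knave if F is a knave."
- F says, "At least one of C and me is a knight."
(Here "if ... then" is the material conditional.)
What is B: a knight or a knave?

B is a knight.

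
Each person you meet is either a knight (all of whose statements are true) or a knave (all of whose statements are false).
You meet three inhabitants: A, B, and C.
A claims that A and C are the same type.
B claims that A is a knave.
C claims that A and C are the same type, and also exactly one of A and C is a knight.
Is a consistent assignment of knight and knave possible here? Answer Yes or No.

No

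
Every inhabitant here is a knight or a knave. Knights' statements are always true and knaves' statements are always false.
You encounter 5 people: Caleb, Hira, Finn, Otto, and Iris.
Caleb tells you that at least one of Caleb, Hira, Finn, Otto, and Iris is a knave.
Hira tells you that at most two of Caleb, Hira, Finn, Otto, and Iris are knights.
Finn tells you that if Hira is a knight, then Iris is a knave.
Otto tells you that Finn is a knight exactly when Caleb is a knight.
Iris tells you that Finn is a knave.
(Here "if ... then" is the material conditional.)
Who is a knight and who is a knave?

Knights: Caleb, Finn, and Otto. Knaves: Hira and Iris.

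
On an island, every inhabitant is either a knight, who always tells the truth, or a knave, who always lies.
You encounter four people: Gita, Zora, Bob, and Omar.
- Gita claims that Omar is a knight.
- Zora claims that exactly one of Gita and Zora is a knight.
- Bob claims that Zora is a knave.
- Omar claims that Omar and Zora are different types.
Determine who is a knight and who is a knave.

Gita is a knave, Zora is a knave, Bob is a knight, and Omar is a knave.

Gita is a knave, so "Omar is a knight" must be False — and it is.
Since Zora is a knave, "exactly one of Gita and Zora is a knight" needs to be False, which holds.
Bob (knight): "Zora is a knave" — True. ✓
Omar is a knave, and the claim "Omar and Zora are different types" is indeed False.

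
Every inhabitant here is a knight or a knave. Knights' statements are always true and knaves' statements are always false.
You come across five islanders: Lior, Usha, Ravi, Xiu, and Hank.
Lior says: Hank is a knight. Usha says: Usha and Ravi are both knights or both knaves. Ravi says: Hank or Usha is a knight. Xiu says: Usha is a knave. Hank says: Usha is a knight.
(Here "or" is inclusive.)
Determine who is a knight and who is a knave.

As a knight, Lior's statement "Hank is a knight" should be true; it is.
Usha is a knight, so "Usha and Ravi are both knights or both knaves" must be true — and it is.
As a knight, Ravi's statement "Hank or Usha is a knight" should be true; it is.
Xiu (knave): "Usha is a knave" — false. ✓
Hank is a knight, so "Usha is a knight" must be true — and it is.

Knights: Lior, Usha, Ravi, and Hank. Knaves: Xiu.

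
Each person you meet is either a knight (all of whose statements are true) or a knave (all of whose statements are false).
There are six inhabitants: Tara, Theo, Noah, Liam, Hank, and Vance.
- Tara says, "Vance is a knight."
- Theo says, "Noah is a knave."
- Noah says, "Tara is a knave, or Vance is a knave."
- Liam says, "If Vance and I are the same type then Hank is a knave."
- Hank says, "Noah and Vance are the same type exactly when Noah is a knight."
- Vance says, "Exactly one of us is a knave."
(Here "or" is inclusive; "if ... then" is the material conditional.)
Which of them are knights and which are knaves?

Tara is a knave; "Vance is a knight" is false, as required.
Theo is a knave, so "Noah is a knave" must be false — and it is.
Noah is a knight, so "Tara is a knave, or Vance is a knave" must be true — and it is.
Liam is a knight; "if Vance and I are the same type then Hank is a knave" is true, as required.
Hank (knave): "Noah and Vance are the same type exactly when Noah is a knight" — false. ✓
Vance (knave): "exactly one of us is a knave" — false. ✓

Knights: Noah and Liam. Knaves: Tara, Theo, Hank, and Vance.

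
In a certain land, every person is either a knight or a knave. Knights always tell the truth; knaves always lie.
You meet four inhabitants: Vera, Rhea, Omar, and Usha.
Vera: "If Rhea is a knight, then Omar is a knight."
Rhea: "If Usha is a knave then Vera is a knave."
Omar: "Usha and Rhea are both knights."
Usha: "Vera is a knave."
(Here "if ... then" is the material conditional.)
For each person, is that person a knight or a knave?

Knights: Vera. Knaves: Rhea, Omar, and Usha.

Suppose Vera is a knave. Then Vera's statement "if Rhea is a knight, then Omar is a knight" would have to be false. Checking the 8 ways to assign the others, none is consistent with every speaker.
(For instance, with Rhea=knave, Omar=knave, Usha=knave, Vera's claim "if Rhea is a knight, then Omar is a knight" comes out true where it would need to be false.)
So Vera must be a knight, making "if Rhea is a knight, then Omar is a knight" true. Taking Vera=knight, Rhea=knave, Omar=knave, Usha=knave, each remaining statement checks out:
  Rhea (knave): "if Usha is a knave then Vera is a knave" — false. ✓
  Omar (knave): "Usha and Rhea are both knights" — false. ✓
  Usha (knave): "Vera is a knave" — false. ✓
This is the unique consistent assignment.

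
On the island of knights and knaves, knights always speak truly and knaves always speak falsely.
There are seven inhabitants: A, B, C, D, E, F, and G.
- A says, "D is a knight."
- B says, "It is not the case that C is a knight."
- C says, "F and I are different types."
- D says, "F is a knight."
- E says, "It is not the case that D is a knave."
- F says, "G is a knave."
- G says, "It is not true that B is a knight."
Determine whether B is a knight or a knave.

B is a knave.

Consistent assignments: {A=knave, B=knave, C=knight, D=knave, E=knave, F=knave, G=knight}
In every consistent assignment, B is a knave.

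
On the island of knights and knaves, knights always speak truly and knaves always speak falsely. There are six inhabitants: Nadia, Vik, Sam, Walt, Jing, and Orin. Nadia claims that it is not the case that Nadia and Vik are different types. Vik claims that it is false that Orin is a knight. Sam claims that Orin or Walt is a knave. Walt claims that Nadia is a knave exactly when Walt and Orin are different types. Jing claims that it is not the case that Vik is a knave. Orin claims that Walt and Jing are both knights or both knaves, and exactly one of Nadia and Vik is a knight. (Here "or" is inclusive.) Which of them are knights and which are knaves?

Nadia is a knave, Vik is a knight, Sam is a knight, Walt is a knave, Jing is a knight, and Orin is a knave.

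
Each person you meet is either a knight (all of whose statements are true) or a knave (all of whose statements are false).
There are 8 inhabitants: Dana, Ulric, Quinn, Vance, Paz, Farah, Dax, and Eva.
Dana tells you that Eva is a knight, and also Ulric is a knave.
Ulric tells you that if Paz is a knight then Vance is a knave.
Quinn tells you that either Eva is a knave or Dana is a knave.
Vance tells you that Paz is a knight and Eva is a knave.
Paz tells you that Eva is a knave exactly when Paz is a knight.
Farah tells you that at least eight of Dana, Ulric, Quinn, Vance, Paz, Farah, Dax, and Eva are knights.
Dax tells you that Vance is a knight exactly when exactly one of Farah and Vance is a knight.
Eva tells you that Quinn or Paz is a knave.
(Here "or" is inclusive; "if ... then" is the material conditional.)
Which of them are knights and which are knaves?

Knights: Quinn, Vance, Paz, and Dax. Knaves: Dana, Ulric, Farah, and Eva.

Dana (knave): "Eva is a knight, and also Ulric is a knave" — False. ✓
Ulric is a knave, so "if Paz is a knight then Vance is a knave" must be False — and it is.
Quinn is a knight; "either Eva is a knave or Dana is a knave" is True, as required.
Vance is a knight, so "Paz is a knight and Eva is a knave" must be True — and it is.
Paz (knight): "Eva is a knave exactly when Paz is a knight" — True. ✓
Farah is a knave, and the claim "at least eight of Dana, Ulric, Quinn, Vance, Paz, Farah, Dax, and Eva are knights" is indeed False.
Since Dax is a knight, "Vance is a knight exactly when exactly one of Farah and Vance is a knight" needs to be True, which holds.
Eva (knave): "Quinn or Paz is a knave" — False. ✓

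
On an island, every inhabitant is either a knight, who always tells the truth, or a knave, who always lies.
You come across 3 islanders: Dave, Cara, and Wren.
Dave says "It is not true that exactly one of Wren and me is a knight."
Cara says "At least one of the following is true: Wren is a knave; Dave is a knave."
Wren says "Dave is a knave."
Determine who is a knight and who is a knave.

Dave is a knave, Cara is a knight, and Wren is a knight.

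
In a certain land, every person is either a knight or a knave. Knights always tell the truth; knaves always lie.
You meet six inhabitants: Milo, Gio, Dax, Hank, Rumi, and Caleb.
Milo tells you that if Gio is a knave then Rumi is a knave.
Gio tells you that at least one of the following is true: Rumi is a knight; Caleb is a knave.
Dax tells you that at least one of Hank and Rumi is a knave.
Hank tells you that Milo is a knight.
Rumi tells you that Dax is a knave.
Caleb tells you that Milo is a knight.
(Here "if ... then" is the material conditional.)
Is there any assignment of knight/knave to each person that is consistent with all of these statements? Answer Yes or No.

Yes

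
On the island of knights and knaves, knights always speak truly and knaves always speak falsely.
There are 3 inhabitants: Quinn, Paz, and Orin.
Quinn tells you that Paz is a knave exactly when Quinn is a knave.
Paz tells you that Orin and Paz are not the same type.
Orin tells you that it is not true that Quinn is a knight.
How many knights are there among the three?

The unique consistent assignment is Quinn=knight, Paz=knight, Orin=knave.
That has 2 knights.

2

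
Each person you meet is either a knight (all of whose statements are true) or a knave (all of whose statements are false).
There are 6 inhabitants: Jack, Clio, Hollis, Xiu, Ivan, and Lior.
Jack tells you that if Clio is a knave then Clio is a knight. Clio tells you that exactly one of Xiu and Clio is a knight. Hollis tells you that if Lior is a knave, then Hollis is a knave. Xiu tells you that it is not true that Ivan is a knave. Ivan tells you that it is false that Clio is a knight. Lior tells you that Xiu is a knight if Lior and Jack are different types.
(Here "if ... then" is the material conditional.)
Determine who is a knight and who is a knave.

Jack is a knight, Clio is a knight, Hollis is a knight, Xiu is a knave, Ivan is a knave, and Lior is a knight.

As a knight, Jack's statement "if Clio is a knave then Clio is a knight" should be True; it is.
Since Clio is a knight, "exactly one of Xiu and Clio is a knight" needs to be True, which holds.
As a knight, Hollis's statement "if Lior is a knave, then Hollis is a knave" should be True; it is.
Xiu is a knave, so "it is not true that Ivan is a knave" must be false — and it is.
Ivan is a knave, and the claim "it is false that Clio is a knight" is indeed false.
As a knight, Lior's statement "Xiu is a knight if Lior and Jack are different types" should be True; it is.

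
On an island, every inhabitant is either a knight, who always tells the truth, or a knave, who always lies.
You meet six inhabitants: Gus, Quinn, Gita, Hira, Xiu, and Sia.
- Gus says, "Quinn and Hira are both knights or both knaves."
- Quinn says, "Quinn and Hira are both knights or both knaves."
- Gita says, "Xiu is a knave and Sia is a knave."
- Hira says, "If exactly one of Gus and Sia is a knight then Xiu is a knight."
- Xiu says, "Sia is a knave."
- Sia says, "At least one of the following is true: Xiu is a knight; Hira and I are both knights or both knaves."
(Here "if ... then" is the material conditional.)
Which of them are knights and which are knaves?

Knights: Gus, Quinn, Hira, and Sia. Knaves: Gita and Xiu.

Gus (knight): "Quinn and Hira are both knights or both knaves" — True. ✓
As a knight, Quinn's statement "Quinn and Hira are both knights or both knaves" should be True; it is.
Gita is a knave; "Xiu is a knave and Sia is a knave" is false, as required.
Hira (knight): "if exactly one of Gus and Sia is a knight then Xiu is a knight" — True. ✓
Xiu is a knave, so "Sia is a knave" must be false — and it is.
Sia (knight): "at least one of the following is true: Xiu is a knight; Hira and I are both knights or both knaves" — True. ✓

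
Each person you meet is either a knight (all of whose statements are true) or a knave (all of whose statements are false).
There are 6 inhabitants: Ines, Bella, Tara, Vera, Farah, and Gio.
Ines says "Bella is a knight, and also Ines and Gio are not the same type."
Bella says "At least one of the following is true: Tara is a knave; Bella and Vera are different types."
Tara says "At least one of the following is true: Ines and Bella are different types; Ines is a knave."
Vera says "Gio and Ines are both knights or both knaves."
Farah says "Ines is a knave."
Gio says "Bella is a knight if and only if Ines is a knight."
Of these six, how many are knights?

3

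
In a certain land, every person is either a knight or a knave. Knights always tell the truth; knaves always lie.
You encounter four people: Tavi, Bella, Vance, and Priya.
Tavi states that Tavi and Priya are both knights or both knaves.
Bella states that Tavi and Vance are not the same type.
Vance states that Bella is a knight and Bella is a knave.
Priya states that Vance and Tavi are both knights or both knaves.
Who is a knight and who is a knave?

Tavi is a knave, Bella is a knave, Vance is a knave, and Priya is a knight.

Suppose Tavi is a knight. Then Tavi's statement "Tavi and Priya are both knights or both knaves" would have to be true. Checking the 8 ways to assign the others, none is consistent with every speaker.
(For instance, with Bella=knave, Vance=knave, Priya=knight, Bella's claim "Tavi and Vance are not the same type" comes out true where it would need to be false.)
So Tavi must be a knave, making "Tavi and Priya are both knights or both knaves" false. Taking Tavi=knave, Bella=knave, Vance=knave, Priya=knight, each remaining statement checks out:
  Bella (knave): "Tavi and Vance are not the same type" — false. ✓
  Vance (knave): "Bella is a knight and Bella is a knave" — false. ✓
  Priya (knight): "Vance and Tavi are both knights or both knaves" — true. ✓
This is the unique consistent assignment.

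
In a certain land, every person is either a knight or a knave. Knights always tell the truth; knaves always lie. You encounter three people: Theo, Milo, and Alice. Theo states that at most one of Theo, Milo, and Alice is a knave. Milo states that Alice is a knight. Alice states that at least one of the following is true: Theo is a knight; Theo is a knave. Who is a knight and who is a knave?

Theo is a knight, Milo is a knight, and Alice is a knight.

Theo (knight): "at most one of Theo, Milo, and Alice is a knave" — true. ✓
Milo is a knight, and the claim "Alice is a knight" is indeed true.
Alice is a knight, so "at least one of the following is true: Theo is a knight; Theo is a knave" must be true — and it is.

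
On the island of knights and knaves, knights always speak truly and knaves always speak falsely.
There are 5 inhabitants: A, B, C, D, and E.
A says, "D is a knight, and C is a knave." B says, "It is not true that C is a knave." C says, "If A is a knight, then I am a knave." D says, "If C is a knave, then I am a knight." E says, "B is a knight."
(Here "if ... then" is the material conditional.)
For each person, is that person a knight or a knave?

A is a knave, so "D is a knight, and C is a knave" must be false — and it is.
As a knight, B's statement "it is not true that C is a knave" should be true; it is.
C is a knight; "if A is a knight, then I am a knave" is true, as required.
Since D is a knight, "if C is a knave, then I am a knight" needs to be true, which holds.
E is a knight, so "B is a knight" must be true — and it is.

A is a knave, B is a knight, C is a knight, D is a knight, and E is a knight.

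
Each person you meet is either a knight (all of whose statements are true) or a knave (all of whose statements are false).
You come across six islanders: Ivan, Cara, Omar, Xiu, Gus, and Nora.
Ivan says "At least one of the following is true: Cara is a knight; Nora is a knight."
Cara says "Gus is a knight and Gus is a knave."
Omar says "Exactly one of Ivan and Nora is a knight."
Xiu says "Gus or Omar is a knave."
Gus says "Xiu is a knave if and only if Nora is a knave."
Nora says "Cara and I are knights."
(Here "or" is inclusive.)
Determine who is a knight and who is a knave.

Ivan is a knave, Cara is a knave, Omar is a knave, Xiu is a knight, Gus is a knave, and Nora is a knave.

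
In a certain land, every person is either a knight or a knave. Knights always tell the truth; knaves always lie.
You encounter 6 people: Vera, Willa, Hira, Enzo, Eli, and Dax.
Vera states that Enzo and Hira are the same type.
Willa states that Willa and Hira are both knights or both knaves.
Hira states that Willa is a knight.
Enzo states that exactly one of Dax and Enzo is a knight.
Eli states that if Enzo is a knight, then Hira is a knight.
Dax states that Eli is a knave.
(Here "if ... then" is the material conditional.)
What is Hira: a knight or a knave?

Hira is a knight.

Consistent assignments: {Vera=knight, Willa=knight, Hira=knight, Enzo=knight, Eli=knight, Dax=knave}; {Vera=knave, Willa=knight, Hira=knight, Enzo=knave, Eli=knight, Dax=knave}
In every consistent assignment, Hira is a knight.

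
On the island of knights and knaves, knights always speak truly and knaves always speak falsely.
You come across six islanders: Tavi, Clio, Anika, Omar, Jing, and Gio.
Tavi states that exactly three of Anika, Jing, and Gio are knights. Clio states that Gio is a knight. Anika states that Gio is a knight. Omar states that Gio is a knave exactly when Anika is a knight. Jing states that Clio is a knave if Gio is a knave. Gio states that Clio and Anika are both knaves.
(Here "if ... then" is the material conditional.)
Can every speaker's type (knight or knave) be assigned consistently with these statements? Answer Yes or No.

No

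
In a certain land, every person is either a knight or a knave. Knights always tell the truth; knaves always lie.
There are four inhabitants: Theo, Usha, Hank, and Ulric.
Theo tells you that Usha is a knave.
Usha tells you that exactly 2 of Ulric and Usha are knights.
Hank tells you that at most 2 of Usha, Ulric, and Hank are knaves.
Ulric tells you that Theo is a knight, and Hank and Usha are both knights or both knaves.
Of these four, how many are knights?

The unique consistent assignment is Theo=knight, Usha=knave, Hank=knight, Ulric=knave.
That has 2 knights.

2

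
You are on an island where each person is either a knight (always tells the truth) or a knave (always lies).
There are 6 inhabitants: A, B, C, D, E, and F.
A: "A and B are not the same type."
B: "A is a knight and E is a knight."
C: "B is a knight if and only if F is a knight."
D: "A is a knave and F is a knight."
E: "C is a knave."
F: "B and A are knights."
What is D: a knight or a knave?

D is a knave.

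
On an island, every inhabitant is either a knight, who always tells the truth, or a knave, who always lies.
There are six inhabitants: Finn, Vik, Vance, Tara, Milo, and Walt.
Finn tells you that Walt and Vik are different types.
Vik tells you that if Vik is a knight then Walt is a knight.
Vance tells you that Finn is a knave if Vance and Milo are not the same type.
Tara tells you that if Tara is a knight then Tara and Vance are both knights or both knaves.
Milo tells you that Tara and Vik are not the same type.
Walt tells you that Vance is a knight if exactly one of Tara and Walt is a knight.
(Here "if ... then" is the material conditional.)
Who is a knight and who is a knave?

Knights: Vik, Vance, Tara, and Walt. Knaves: Finn and Milo.

Finn (knave): "Walt and Vik are different types" — false. ✓
Vik (knight): "if Vik is a knight then Walt is a knight" — true. ✓
Vance is a knight; "Finn is a knave if Vance and Milo are not the same type" is true, as required.
Tara is a knight, so "if Tara is a knight then Tara and Vance are both knights or both knaves" must be true — and it is.
Milo is a knave, so "Tara and Vik are not the same type" must be false — and it is.
Since Walt is a knight, "Vance is a knight if exactly one of Tara and Walt is a knight" needs to be true, which holds.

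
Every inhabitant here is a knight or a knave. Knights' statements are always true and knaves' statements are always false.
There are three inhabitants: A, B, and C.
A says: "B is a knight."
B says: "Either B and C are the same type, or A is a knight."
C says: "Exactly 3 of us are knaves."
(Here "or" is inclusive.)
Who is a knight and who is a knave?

A is a knight, B is a knight, and C is a knave.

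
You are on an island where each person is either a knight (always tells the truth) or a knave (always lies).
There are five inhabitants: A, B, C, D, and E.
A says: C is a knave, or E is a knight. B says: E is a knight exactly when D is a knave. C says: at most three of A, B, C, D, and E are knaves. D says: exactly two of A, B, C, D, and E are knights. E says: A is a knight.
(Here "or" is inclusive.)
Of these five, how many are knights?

4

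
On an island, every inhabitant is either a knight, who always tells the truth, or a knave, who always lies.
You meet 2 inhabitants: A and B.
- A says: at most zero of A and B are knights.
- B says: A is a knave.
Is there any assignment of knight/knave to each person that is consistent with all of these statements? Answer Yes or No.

Yes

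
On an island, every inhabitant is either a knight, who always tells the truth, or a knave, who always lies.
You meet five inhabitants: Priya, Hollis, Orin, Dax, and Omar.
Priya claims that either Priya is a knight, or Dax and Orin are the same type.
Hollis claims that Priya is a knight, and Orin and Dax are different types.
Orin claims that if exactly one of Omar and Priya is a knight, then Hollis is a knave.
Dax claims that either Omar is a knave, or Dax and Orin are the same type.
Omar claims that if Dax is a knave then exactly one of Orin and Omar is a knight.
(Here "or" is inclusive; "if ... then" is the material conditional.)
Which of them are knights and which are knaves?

As a knight, Priya's statement "either Priya is a knight, or Dax and Orin are the same type" should be true; it is.
Hollis is a knave; "Priya is a knight, and Orin and Dax are different types" is false, as required.
Orin is a knight; "if exactly one of Omar and Priya is a knight, then Hollis is a knave" is true, as required.
As a knight, Dax's statement "either Omar is a knave, or Dax and Orin are the same type" should be true; it is.
Omar is a knight; "if Dax is a knave then exactly one of Orin and Omar is a knight" is true, as required.

Priya is a knight, Hollis is a knave, Orin is a knight, Dax is a knight, and Omar is a knight.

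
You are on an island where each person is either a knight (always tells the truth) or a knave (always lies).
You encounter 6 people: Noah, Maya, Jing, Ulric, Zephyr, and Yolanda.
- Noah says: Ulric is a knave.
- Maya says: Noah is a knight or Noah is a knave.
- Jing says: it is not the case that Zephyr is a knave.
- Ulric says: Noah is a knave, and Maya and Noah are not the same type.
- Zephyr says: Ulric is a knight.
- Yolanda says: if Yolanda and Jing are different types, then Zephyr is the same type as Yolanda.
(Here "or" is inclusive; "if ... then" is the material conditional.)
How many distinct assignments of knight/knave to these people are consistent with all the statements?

2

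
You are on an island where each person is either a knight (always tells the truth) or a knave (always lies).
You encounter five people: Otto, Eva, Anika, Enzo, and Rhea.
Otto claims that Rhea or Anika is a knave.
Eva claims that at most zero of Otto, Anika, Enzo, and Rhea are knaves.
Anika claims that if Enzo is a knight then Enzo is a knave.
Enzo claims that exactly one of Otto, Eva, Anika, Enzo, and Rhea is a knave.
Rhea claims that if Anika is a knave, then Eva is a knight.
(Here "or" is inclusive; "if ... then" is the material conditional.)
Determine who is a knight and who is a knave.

Suppose Otto is a knight. Then Otto's statement "Rhea or Anika is a knave" would have to be true. Checking the 16 ways to assign the others, none is consistent with every speaker.
(For instance, with Eva=knave, Anika=knight, Enzo=knave, Rhea=knight, Otto's claim "Rhea or Anika is a knave" comes out false where it would need to be true.)
So Otto must be a knave, making "Rhea or Anika is a knave" false. Taking Otto=knave, Eva=knave, Anika=knight, Enzo=knave, Rhea=knight, each remaining statement checks out:
  Eva (knave): "at most zero of Otto, Anika, Enzo, and Rhea are knaves" — false. ✓
  Anika (knight): "if Enzo is a knight then Enzo is a knave" — true. ✓
  Enzo (knave): "exactly one of Otto, Eva, Anika, Enzo, and Rhea is a knave" — false. ✓
  Rhea (knight): "if Anika is a knave, then Eva is a knight" — true. ✓
This is the unique consistent assignment.

Otto is a knave, Eva is a knave, Anika is a knight, Enzo is a knave, and Rhea is a knight.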